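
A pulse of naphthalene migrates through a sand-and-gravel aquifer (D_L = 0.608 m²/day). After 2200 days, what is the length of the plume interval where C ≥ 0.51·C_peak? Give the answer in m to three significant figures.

The plume is Gaussian with σ = √(2Dt) = √(2 × 0.608 × 2200) = 51.72 m.
C/C_peak = exp(−Δx²/(2σ²)) = 0.51 ⇒ Δx = σ·√(−2 ln 0.51) = 51.72 × 1.160 = 60.00 m.
Width = 2Δx = 120 m.

120 m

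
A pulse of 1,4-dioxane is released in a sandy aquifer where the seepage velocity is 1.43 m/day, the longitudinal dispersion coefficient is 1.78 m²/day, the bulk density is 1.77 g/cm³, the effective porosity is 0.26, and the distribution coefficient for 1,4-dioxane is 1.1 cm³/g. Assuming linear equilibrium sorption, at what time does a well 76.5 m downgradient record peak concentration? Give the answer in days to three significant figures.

447 days

Retardation factor R = 1 + ρ_b·K_d/n = 1 + 1.77 × 1.1/0.26 = 8.488.
Sorption retards both mechanisms: v_R = v/R = 0.1685 m/day, D_R = D/R = 0.2097 m²/day.
Peak time from v_R²t² + 2D_R t − x² = 0: t = (√(D_R² + v_R²x²) − D_R)/v_R².
√(D_R² + v_R²x²) = √(0.2097² + 0.1685² × 76.5²) = 12.89; v_R² = 0.02839.
t = (12.89 − 0.2097)/0.02839 = 447 days.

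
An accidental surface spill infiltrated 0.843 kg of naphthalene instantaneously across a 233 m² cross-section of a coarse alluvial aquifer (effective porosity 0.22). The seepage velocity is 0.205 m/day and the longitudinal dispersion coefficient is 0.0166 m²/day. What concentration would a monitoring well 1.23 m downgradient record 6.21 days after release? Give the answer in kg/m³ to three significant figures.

0.0144 kg/m³

For an instantaneous plane source, C(x,t) = M/(n_e·A·√(4πDt)) · exp(−(x−vt)²/(4Dt)), with n_e·A the pore (flow) area.
Plume center vt = 0.205 × 6.21 = 1.27305 m, so the well at 1.23 m is 0.04305 m upgradient of the peak.
√(4πDt) = 1.138 m, giving peak height M/(n_e·A·√(4πDt)) = 0.843/(0.22 × 233 × 1.138) = 0.01445 kg/m³.
(x−vt)²/(4Dt) = (-0.04305)²/(4 × 0.0166 × 6.21) = 0.004495; exp(−0.004495) = 0.9955.
C = 0.01445 × 0.9955 = 0.0144 kg/m³.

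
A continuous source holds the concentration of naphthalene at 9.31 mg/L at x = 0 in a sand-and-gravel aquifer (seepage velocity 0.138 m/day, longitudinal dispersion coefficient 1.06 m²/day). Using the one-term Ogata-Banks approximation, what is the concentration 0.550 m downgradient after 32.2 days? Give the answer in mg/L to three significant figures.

6.34 mg/L

For a continuous step input, C/C₀ ≈ ½·erfc((x−vt)/(2√(Dt))).
vt = 0.138 × 32.2 = 4.4436 m and 2√(Dt) = 2√(1.06 × 32.2) = 11.68 m.
Argument (x−vt)/(2√(Dt)) = (0.550 − 4.4436)/11.68 = -0.3334; ½·erfc(-0.3334) = 0.6814.
C = 9.31 × 0.6814 = 6.34 mg/L.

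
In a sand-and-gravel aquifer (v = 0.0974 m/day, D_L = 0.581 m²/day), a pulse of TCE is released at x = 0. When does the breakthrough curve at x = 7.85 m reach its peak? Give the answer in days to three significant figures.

For the 1D instantaneous-source solution, setting ∂C/∂t = 0 at fixed x gives v²t² + 2Dt − x² = 0, so t = (√(D² + v²x²) − D)/v².
√(D² + v²x²) = √(0.581² + 0.0974² × 7.85²) = 0.9603; v² = 0.00948676.
t = (0.9603 − 0.581)/0.00948676 = 40.0 days (vs. the pure-advection estimate x/v = 80.6 d).

40.0 days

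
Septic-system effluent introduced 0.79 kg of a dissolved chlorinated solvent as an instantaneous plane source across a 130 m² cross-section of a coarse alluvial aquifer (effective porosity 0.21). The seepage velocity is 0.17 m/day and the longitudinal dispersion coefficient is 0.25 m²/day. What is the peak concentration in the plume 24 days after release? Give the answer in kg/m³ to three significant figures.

0.00333 kg/m³

The peak of an instantaneous 1D plume sits at x = vt; there the Gaussian factor is 1 and C_max = M/(n_e·A·√(4πDt)), where n_e·A is the pore area the mass is dissolved in.
√(4πDt) = √(4π × 0.25 × 24) = 8.683 m, so C_max = 0.79/(0.21 × 130 × 8.683) = 0.00333 kg/m³.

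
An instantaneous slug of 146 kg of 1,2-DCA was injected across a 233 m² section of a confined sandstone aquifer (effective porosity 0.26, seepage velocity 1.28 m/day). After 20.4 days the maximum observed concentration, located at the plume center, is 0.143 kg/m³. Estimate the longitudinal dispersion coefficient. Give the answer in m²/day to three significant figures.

At the plume center C_max = M/(n_e·A·√(4πDt)), so D = M²/(4πt·(n_e·A·C_max)²).
n_e·A·C_max = 0.26 × 233 × 0.143 = 8.663 kg/m.
D = 146²/(4π × 20.4 × 8.663²) = 1.11 m²/day.

1.11 m²/day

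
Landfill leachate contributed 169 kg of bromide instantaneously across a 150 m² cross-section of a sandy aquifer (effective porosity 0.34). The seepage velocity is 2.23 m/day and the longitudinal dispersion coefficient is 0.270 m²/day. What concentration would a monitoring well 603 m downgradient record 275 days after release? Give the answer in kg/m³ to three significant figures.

0.0762 kg/m³

For an instantaneous plane source, C(x,t) = M/(n_e·A·√(4πDt)) · exp(−(x−vt)²/(4Dt)), with n_e·A the pore (flow) area.
Plume center vt = 2.23 × 275 = 613.25 m, so the well at 603 m is 10.25 m upgradient of the peak.
√(4πDt) = 30.55 m, giving peak height M/(n_e·A·√(4πDt)) = 169/(0.34 × 150 × 30.55) = 0.1085 kg/m³.
(x−vt)²/(4Dt) = (-10.25)²/(4 × 0.270 × 275) = 0.3537; exp(−0.3537) = 0.7021.
C = 0.1085 × 0.7021 = 0.0762 kg/m³.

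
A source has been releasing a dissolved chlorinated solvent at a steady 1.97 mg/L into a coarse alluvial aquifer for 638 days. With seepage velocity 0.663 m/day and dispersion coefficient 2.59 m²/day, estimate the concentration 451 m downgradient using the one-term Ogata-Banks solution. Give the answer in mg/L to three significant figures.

0.617 mg/L

For a continuous step input, C/C₀ ≈ ½·erfc((x−vt)/(2√(Dt))).
vt = 0.663 × 638 = 422.994 m and 2√(Dt) = 2√(2.59 × 638) = 81.30 m.
Argument (x−vt)/(2√(Dt)) = (451 − 422.994)/81.30 = 0.3445; ½·erfc(0.3445) = 0.3131.
C = 1.97 × 0.3131 = 0.617 mg/L.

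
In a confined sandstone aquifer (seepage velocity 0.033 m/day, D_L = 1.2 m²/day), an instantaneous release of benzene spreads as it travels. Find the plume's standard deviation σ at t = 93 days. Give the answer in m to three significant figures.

Dispersive spreading gives a Gaussian with σ² = 2Dt; advection only shifts the center.
σ = √(2 × 1.2 × 93) = 14.9 m.

14.9 m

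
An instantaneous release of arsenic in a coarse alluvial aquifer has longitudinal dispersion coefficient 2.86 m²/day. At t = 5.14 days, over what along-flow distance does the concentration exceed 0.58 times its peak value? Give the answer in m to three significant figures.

11.3 m

The plume is Gaussian with σ = √(2Dt) = √(2 × 2.86 × 5.14) = 5.422 m.
C/C_peak = exp(−Δx²/(2σ²)) = 0.58 ⇒ Δx = σ·√(−2 ln 0.58) = 5.422 × 1.044 = 5.661 m.
Width = 2Δx = 11.3 m.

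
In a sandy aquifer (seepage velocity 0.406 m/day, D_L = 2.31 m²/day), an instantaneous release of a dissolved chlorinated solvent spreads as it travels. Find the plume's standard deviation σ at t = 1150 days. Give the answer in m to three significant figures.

Dispersive spreading gives a Gaussian with σ² = 2Dt; advection only shifts the center.
σ = √(2 × 2.31 × 1150) = 72.9 m.

72.9 m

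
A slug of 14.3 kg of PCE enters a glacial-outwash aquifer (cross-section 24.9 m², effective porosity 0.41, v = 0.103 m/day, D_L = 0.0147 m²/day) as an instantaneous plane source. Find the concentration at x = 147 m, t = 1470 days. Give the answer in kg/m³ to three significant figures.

0.0679 kg/m³

For an instantaneous plane source, C(x,t) = M/(n_e·A·√(4πDt)) · exp(−(x−vt)²/(4Dt)), with n_e·A the pore (flow) area.
Plume center vt = 0.103 × 1470 = 151.41 m, so the well at 147 m is 4.41 m upgradient of the peak.
√(4πDt) = 16.48 m, giving peak height M/(n_e·A·√(4πDt)) = 14.3/(0.41 × 24.9 × 16.48) = 0.08500 kg/m³.
(x−vt)²/(4Dt) = (-4.41)²/(4 × 0.0147 × 1470) = 0.2250; exp(−0.2250) = 0.7985.
C = 0.08500 × 0.7985 = 0.0679 kg/m³.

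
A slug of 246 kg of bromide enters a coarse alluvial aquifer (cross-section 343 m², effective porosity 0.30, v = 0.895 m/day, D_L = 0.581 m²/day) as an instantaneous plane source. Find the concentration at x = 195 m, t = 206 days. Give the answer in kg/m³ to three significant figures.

0.0487 kg/m³

For an instantaneous plane source, C(x,t) = M/(n_e·A·√(4πDt)) · exp(−(x−vt)²/(4Dt)), with n_e·A the pore (flow) area.
Plume center vt = 0.895 × 206 = 184.37 m, so the well at 195 m is 10.63 m downgradient of the peak.
√(4πDt) = 38.78 m, giving peak height M/(n_e·A·√(4πDt)) = 246/(0.30 × 343 × 38.78) = 0.06165 kg/m³.
(x−vt)²/(4Dt) = (10.63)²/(4 × 0.581 × 206) = 0.2360; exp(−0.2360) = 0.7898.
C = 0.06165 × 0.7898 = 0.0487 kg/m³.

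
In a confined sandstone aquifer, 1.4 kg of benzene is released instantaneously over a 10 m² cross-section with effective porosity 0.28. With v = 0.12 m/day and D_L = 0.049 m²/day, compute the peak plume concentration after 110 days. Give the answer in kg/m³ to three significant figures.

0.0608 kg/m³

The peak of an instantaneous 1D plume sits at x = vt; there the Gaussian factor is 1 and C_max = M/(n_e·A·√(4πDt)), where n_e·A is the pore area the mass is dissolved in.
√(4πDt) = √(4π × 0.049 × 110) = 8.230 m, so C_max = 1.4/(0.28 × 10 × 8.230) = 0.0608 kg/m³.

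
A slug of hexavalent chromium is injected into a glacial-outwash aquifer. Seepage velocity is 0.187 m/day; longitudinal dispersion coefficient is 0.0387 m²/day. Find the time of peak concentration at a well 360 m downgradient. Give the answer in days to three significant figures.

1920 days

For the 1D instantaneous-source solution, setting ∂C/∂t = 0 at fixed x gives v²t² + 2Dt − x² = 0, so t = (√(D² + v²x²) − D)/v².
√(D² + v²x²) = √(0.0387² + 0.187² × 360²) = 67.32; v² = 0.034969.
t = (67.32 − 0.0387)/0.034969 = 1920 days (vs. the pure-advection estimate x/v = 1930 d).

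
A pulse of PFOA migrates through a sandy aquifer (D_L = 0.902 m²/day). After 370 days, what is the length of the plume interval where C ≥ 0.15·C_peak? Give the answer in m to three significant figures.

101 m

The plume is Gaussian with σ = √(2Dt) = √(2 × 0.902 × 370) = 25.84 m.
C/C_peak = exp(−Δx²/(2σ²)) = 0.15 ⇒ Δx = σ·√(−2 ln 0.15) = 25.84 × 1.948 = 50.34 m.
Width = 2Δx = 101 m.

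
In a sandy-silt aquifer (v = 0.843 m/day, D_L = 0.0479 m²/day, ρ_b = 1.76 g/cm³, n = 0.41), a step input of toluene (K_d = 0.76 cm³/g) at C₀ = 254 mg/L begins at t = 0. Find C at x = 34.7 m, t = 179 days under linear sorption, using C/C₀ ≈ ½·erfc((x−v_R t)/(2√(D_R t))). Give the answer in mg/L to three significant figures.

Retardation factor R = 1 + ρ_b·K_d/n = 1 + 1.76 × 0.76/0.41 = 4.262.
Sorption retards both mechanisms: v_R = v/R = 0.1978 m/day, D_R = D/R = 0.01124 m²/day.
v_R·t = 0.1978 × 179 = 35.4062 m; 2√(D_R t) = 2.837 m; argument = (34.7 − 35.4062)/2.837 = -0.2489.
C = C₀ × ½·erfc(-0.2489) = 254 × 0.6376 = 162 mg/L.

162 mg/L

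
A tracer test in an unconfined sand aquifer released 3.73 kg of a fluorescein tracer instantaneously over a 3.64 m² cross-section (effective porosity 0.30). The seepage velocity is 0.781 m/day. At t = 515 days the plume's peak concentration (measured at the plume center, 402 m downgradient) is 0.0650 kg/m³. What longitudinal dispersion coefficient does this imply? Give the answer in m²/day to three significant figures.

0.427 m²/day

At the plume center C_max = M/(n_e·A·√(4πDt)), so D = M²/(4πt·(n_e·A·C_max)²).
n_e·A·C_max = 0.30 × 3.64 × 0.0650 = 0.07098 kg/m.
D = 3.73²/(4π × 515 × 0.07098²) = 0.427 m²/day.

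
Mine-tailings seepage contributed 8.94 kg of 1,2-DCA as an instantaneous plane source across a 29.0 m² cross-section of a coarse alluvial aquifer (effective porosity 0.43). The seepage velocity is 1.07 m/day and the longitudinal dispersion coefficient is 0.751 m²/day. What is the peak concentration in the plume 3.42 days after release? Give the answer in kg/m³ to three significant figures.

0.126 kg/m³

The peak of an instantaneous 1D plume sits at x = vt; there the Gaussian factor is 1 and C_max = M/(n_e·A·√(4πDt)), where n_e·A is the pore area the mass is dissolved in.
√(4πDt) = √(4π × 0.751 × 3.42) = 5.681 m, so C_max = 8.94/(0.43 × 29.0 × 5.681) = 0.126 kg/m³.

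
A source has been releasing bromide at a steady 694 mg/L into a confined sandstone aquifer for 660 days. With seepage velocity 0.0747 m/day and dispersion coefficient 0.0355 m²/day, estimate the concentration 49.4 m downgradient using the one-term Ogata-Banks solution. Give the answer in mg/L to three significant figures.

343 mg/L

For a continuous step input, C/C₀ ≈ ½·erfc((x−vt)/(2√(Dt))).
vt = 0.0747 × 660 = 49.302 m and 2√(Dt) = 2√(0.0355 × 660) = 9.681 m.
Argument (x−vt)/(2√(Dt)) = (49.4 − 49.302)/9.681 = 0.01012; ½·erfc(0.01012) = 0.4943.
C = 694 × 0.4943 = 343 mg/L.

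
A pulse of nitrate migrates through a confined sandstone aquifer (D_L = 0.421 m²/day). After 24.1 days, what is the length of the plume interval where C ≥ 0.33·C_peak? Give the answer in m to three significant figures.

13.4 m

The plume is Gaussian with σ = √(2Dt) = √(2 × 0.421 × 24.1) = 4.505 m.
C/C_peak = exp(−Δx²/(2σ²)) = 0.33 ⇒ Δx = σ·√(−2 ln 0.33) = 4.505 × 1.489 = 6.708 m.
Width = 2Δx = 13.4 m.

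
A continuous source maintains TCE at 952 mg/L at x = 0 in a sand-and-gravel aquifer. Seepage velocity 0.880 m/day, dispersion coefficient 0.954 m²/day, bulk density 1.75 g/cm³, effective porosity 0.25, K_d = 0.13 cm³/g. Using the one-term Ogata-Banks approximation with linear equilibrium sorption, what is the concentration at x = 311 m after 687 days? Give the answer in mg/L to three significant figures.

555 mg/L

Retardation factor R = 1 + ρ_b·K_d/n = 1 + 1.75 × 0.13/0.25 = 1.910.
Sorption retards both mechanisms: v_R = v/R = 0.4607 m/day, D_R = D/R = 0.4995 m²/day.
v_R·t = 0.4607 × 687 = 316.5009 m; 2√(D_R t) = 37.05 m; argument = (311 − 316.5009)/37.05 = -0.1485.
C = C₀ × ½·erfc(-0.1485) = 952 × 0.5832 = 555 mg/L.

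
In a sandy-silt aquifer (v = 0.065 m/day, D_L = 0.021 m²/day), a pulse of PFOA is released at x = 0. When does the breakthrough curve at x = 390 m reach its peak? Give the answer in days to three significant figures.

6000 days

For the 1D instantaneous-source solution, setting ∂C/∂t = 0 at fixed x gives v²t² + 2Dt − x² = 0, so t = (√(D² + v²x²) − D)/v².
√(D² + v²x²) = √(0.021² + 0.065² × 390²) = 25.35; v² = 0.004225.
t = (25.35 − 0.021)/0.004225 = 6000 days (vs. the pure-advection estimate x/v = 6000 d).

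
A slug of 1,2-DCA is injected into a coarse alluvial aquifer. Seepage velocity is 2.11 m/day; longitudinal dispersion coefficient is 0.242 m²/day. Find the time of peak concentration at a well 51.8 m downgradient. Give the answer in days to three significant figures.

24.5 days

For the 1D instantaneous-source solution, setting ∂C/∂t = 0 at fixed x gives v²t² + 2Dt − x² = 0, so t = (√(D² + v²x²) − D)/v².
√(D² + v²x²) = √(0.242² + 2.11² × 51.8²) = 109.3; v² = 4.4521.
t = (109.3 − 0.242)/4.4521 = 24.5 days (vs. the pure-advection estimate x/v = 24.5 d).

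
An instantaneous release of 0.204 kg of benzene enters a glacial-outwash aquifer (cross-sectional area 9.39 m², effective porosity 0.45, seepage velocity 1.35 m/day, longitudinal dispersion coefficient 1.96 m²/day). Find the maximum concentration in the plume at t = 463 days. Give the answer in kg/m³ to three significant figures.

0.000452 kg/m³

The peak of an instantaneous 1D plume sits at x = vt; there the Gaussian factor is 1 and C_max = M/(n_e·A·√(4πDt)), where n_e·A is the pore area the mass is dissolved in.
√(4πDt) = √(4π × 1.96 × 463) = 106.8 m, so C_max = 0.204/(0.45 × 9.39 × 106.8) = 0.000452 kg/m³.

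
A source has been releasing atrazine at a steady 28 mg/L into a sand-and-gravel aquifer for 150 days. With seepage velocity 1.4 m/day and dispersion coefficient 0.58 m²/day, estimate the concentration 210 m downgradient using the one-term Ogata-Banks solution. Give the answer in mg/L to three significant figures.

For a continuous step input, C/C₀ ≈ ½·erfc((x−vt)/(2√(Dt))).
vt = 1.4 × 150 = 210 m and 2√(Dt) = 2√(0.58 × 150) = 18.65 m.
Argument (x−vt)/(2√(Dt)) = (210 − 210)/18.65 = 0; ½·erfc(0) = 0.5000.
C = 28 × 0.5000 = 14.0 mg/L.

14.0 mg/L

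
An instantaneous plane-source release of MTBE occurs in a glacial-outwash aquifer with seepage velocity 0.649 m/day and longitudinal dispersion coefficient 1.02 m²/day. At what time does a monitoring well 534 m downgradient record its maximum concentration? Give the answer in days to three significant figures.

For the 1D instantaneous-source solution, setting ∂C/∂t = 0 at fixed x gives v²t² + 2Dt − x² = 0, so t = (√(D² + v²x²) − D)/v².
√(D² + v²x²) = √(1.02² + 0.649² × 534²) = 346.6; v² = 0.421201.
t = (346.6 − 1.02)/0.421201 = 820 days (vs. the pure-advection estimate x/v = 823 d).

820 days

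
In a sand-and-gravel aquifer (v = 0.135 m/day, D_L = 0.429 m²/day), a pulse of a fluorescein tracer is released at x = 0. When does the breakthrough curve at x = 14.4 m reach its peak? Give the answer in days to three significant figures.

For the 1D instantaneous-source solution, setting ∂C/∂t = 0 at fixed x gives v²t² + 2Dt − x² = 0, so t = (√(D² + v²x²) − D)/v².
√(D² + v²x²) = √(0.429² + 0.135² × 14.4²) = 1.991; v² = 0.018225.
t = (1.991 − 0.429)/0.018225 = 85.7 days (vs. the pure-advection estimate x/v = 107 d).

85.7 days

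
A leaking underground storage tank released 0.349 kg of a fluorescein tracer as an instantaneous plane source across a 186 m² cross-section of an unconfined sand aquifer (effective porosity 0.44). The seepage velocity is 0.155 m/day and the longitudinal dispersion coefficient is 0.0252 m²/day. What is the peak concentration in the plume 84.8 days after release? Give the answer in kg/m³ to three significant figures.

The peak of an instantaneous 1D plume sits at x = vt; there the Gaussian factor is 1 and C_max = M/(n_e·A·√(4πDt)), where n_e·A is the pore area the mass is dissolved in.
√(4πDt) = √(4π × 0.0252 × 84.8) = 5.182 m, so C_max = 0.349/(0.44 × 186 × 5.182) = 0.000823 kg/m³.

0.000823 kg/m³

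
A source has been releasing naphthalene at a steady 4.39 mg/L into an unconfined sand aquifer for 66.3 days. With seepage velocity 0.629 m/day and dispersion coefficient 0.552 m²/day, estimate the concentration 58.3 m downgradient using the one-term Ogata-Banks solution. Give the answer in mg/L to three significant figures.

0.115 mg/L

For a continuous step input, C/C₀ ≈ ½·erfc((x−vt)/(2√(Dt))).
vt = 0.629 × 66.3 = 41.7027 m and 2√(Dt) = 2√(0.552 × 66.3) = 12.10 m.
Argument (x−vt)/(2√(Dt)) = (58.3 − 41.7027)/12.10 = 1.372; ½·erfc(1.372) = 0.02617.
C = 4.39 × 0.02617 = 0.115 mg/L.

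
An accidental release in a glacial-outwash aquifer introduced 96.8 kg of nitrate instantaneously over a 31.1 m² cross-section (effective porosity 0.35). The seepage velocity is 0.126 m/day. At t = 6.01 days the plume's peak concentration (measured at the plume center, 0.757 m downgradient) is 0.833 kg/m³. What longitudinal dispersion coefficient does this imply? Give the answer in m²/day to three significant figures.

1.51 m²/day

At the plume center C_max = M/(n_e·A·√(4πDt)), so D = M²/(4πt·(n_e·A·C_max)²).
n_e·A·C_max = 0.35 × 31.1 × 0.833 = 9.067 kg/m.
D = 96.8²/(4π × 6.01 × 9.067²) = 1.51 m²/day.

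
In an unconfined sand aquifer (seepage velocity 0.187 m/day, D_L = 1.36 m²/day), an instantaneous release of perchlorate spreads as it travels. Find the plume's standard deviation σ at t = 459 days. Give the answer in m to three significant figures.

Dispersive spreading gives a Gaussian with σ² = 2Dt; advection only shifts the center.
σ = √(2 × 1.36 × 459) = 35.3 m.

35.3 m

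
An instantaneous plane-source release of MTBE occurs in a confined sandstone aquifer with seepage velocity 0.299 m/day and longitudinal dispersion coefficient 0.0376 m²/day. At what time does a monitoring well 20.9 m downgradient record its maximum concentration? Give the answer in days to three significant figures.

For the 1D instantaneous-source solution, setting ∂C/∂t = 0 at fixed x gives v²t² + 2Dt − x² = 0, so t = (√(D² + v²x²) − D)/v².
√(D² + v²x²) = √(0.0376² + 0.299² × 20.9²) = 6.249; v² = 0.089401.
t = (6.249 − 0.0376)/0.089401 = 69.5 days (vs. the pure-advection estimate x/v = 69.9 d).

69.5 days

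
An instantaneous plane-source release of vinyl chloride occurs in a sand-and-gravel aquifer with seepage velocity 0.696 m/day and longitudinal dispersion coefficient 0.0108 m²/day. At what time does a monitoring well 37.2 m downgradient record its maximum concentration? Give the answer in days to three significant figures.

53.4 days

For the 1D instantaneous-source solution, setting ∂C/∂t = 0 at fixed x gives v²t² + 2Dt − x² = 0, so t = (√(D² + v²x²) − D)/v².
√(D² + v²x²) = √(0.0108² + 0.696² × 37.2²) = 25.89; v² = 0.484416.
t = (25.89 − 0.0108)/0.484416 = 53.4 days (vs. the pure-advection estimate x/v = 53.4 d).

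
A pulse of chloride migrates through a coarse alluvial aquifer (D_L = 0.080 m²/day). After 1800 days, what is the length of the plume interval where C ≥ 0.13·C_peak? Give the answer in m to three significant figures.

68.6 m

The plume is Gaussian with σ = √(2Dt) = √(2 × 0.080 × 1800) = 16.97 m.
C/C_peak = exp(−Δx²/(2σ²)) = 0.13 ⇒ Δx = σ·√(−2 ln 0.13) = 16.97 × 2.020 = 34.28 m.
Width = 2Δx = 68.6 m.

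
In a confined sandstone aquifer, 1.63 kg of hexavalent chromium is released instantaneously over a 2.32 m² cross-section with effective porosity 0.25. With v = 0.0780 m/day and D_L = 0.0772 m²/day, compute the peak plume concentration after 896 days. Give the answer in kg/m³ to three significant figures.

0.0953 kg/m³

The peak of an instantaneous 1D plume sits at x = vt; there the Gaussian factor is 1 and C_max = M/(n_e·A·√(4πDt)), where n_e·A is the pore area the mass is dissolved in.
√(4πDt) = √(4π × 0.0772 × 896) = 29.48 m, so C_max = 1.63/(0.25 × 2.32 × 29.48) = 0.0953 kg/m³.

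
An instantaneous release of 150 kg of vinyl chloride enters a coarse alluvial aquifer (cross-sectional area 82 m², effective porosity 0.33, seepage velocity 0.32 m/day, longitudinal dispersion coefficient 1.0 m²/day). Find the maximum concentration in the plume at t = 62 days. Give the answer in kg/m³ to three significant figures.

0.199 kg/m³

The peak of an instantaneous 1D plume sits at x = vt; there the Gaussian factor is 1 and C_max = M/(n_e·A·√(4πDt)), where n_e·A is the pore area the mass is dissolved in.
√(4πDt) = √(4π × 1.0 × 62) = 27.91 m, so C_max = 150/(0.33 × 82 × 27.91) = 0.199 kg/m³.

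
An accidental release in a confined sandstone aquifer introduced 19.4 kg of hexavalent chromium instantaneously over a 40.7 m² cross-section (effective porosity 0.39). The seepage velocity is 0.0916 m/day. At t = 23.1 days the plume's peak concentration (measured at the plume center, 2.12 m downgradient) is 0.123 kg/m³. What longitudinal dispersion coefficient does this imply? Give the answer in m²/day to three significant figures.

0.340 m²/day

At the plume center C_max = M/(n_e·A·√(4πDt)), so D = M²/(4πt·(n_e·A·C_max)²).
n_e·A·C_max = 0.39 × 40.7 × 0.123 = 1.952 kg/m.
D = 19.4²/(4π × 23.1 × 1.952²) = 0.340 m²/day.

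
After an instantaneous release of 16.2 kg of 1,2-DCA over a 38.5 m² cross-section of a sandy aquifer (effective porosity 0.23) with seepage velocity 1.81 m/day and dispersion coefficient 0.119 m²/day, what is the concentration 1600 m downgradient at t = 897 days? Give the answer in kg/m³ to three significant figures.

0.0136 kg/m³

For an instantaneous plane source, C(x,t) = M/(n_e·A·√(4πDt)) · exp(−(x−vt)²/(4Dt)), with n_e·A the pore (flow) area.
Plume center vt = 1.81 × 897 = 1623.57 m, so the well at 1600 m is 23.57 m upgradient of the peak.
√(4πDt) = 36.62 m, giving peak height M/(n_e·A·√(4πDt)) = 16.2/(0.23 × 38.5 × 36.62) = 0.04996 kg/m³.
(x−vt)²/(4Dt) = (-23.57)²/(4 × 0.119 × 897) = 1.301; exp(−1.301) = 0.2723.
C = 0.04996 × 0.2723 = 0.0136 kg/m³.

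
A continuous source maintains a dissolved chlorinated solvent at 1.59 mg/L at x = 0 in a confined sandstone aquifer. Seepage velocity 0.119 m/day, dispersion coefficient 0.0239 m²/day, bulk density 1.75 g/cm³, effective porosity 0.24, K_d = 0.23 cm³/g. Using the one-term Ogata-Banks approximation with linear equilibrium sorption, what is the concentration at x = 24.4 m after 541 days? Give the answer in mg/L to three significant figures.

Retardation factor R = 1 + ρ_b·K_d/n = 1 + 1.75 × 0.23/0.24 = 2.677.
Sorption retards both mechanisms: v_R = v/R = 0.04445 m/day, D_R = D/R = 0.008928 m²/day.
v_R·t = 0.04445 × 541 = 24.04745 m; 2√(D_R t) = 4.395 m; argument = (24.4 − 24.04745)/4.395 = 0.08022.
C = C₀ × ½·erfc(0.08022) = 1.59 × 0.4548 = 0.723 mg/L.

0.723 mg/L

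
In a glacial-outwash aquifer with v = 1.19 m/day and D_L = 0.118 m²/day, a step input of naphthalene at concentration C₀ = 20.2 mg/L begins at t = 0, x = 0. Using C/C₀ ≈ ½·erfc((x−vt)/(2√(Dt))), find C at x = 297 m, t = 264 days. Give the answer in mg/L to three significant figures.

19.9 mg/L

For a continuous step input, C/C₀ ≈ ½·erfc((x−vt)/(2√(Dt))).
vt = 1.19 × 264 = 314.16 m and 2√(Dt) = 2√(0.118 × 264) = 11.16 m.
Argument (x−vt)/(2√(Dt)) = (297 − 314.16)/11.16 = -1.538; ½·erfc(-1.538) = 0.9852.
C = 20.2 × 0.9852 = 19.9 mg/L.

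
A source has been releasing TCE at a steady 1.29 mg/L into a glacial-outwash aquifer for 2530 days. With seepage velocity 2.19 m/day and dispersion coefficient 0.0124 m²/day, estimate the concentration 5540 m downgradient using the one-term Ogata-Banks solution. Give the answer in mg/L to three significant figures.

0.690 mg/L

For a continuous step input, C/C₀ ≈ ½·erfc((x−vt)/(2√(Dt))).
vt = 2.19 × 2530 = 5540.7 m and 2√(Dt) = 2√(0.0124 × 2530) = 11.20 m.
Argument (x−vt)/(2√(Dt)) = (5540 − 5540.7)/11.20 = -0.06250; ½·erfc(-0.06250) = 0.5352.
C = 1.29 × 0.5352 = 0.690 mg/L.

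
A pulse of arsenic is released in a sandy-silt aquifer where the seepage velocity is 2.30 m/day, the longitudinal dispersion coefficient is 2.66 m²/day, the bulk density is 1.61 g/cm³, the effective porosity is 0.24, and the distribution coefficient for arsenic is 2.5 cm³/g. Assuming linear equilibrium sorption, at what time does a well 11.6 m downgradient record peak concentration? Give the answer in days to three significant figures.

81.1 days

Retardation factor R = 1 + ρ_b·K_d/n = 1 + 1.61 × 2.5/0.24 = 17.77.
Sorption retards both mechanisms: v_R = v/R = 0.1294 m/day, D_R = D/R = 0.1497 m²/day.
Peak time from v_R²t² + 2D_R t − x² = 0: t = (√(D_R² + v_R²x²) − D_R)/v_R².
√(D_R² + v_R²x²) = √(0.1497² + 0.1294² × 11.6²) = 1.508; v_R² = 0.01674.
t = (1.508 − 0.1497)/0.01674 = 81.1 days.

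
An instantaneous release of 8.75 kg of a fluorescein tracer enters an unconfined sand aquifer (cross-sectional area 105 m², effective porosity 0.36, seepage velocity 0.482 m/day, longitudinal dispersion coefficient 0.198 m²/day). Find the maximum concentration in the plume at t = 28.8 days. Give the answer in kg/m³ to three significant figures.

The peak of an instantaneous 1D plume sits at x = vt; there the Gaussian factor is 1 and C_max = M/(n_e·A·√(4πDt)), where n_e·A is the pore area the mass is dissolved in.
√(4πDt) = √(4π × 0.198 × 28.8) = 8.465 m, so C_max = 8.75/(0.36 × 105 × 8.465) = 0.0273 kg/m³.

0.0273 kg/m³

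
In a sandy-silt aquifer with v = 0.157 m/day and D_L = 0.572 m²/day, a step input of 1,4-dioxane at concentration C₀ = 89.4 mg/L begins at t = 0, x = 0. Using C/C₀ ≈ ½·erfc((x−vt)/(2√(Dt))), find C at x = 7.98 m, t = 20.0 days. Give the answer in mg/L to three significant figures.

13.9 mg/L

For a continuous step input, C/C₀ ≈ ½·erfc((x−vt)/(2√(Dt))).
vt = 0.157 × 20.0 = 3.14 m and 2√(Dt) = 2√(0.572 × 20.0) = 6.765 m.
Argument (x−vt)/(2√(Dt)) = (7.98 − 3.14)/6.765 = 0.7154; ½·erfc(0.7154) = 0.1558.
C = 89.4 × 0.1558 = 13.9 mg/L.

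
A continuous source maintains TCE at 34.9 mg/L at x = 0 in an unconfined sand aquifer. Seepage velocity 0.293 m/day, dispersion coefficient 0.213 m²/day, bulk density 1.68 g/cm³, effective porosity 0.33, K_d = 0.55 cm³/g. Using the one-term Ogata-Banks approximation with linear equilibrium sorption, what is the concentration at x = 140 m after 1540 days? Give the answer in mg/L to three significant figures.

1.84 mg/L

Retardation factor R = 1 + ρ_b·K_d/n = 1 + 1.68 × 0.55/0.33 = 3.800.
Sorption retards both mechanisms: v_R = v/R = 0.07711 m/day, D_R = D/R = 0.05605 m²/day.
v_R·t = 0.07711 × 1540 = 118.7494 m; 2√(D_R t) = 18.58 m; argument = (140 − 118.7494)/18.58 = 1.144.
C = C₀ × ½·erfc(1.144) = 34.9 × 0.05285 = 1.84 mg/L.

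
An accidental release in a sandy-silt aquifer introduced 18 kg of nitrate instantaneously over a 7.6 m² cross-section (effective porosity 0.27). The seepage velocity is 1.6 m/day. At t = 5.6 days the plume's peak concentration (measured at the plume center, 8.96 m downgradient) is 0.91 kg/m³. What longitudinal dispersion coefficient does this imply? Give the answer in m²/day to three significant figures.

1.32 m²/day

At the plume center C_max = M/(n_e·A·√(4πDt)), so D = M²/(4πt·(n_e·A·C_max)²).
n_e·A·C_max = 0.27 × 7.6 × 0.91 = 1.867 kg/m.
D = 18²/(4π × 5.6 × 1.867²) = 1.32 m²/day.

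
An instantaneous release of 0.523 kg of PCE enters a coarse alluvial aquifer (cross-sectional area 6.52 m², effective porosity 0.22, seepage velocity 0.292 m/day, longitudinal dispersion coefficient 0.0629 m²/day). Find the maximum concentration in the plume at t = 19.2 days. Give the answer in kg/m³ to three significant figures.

0.0936 kg/m³

The peak of an instantaneous 1D plume sits at x = vt; there the Gaussian factor is 1 and C_max = M/(n_e·A·√(4πDt)), where n_e·A is the pore area the mass is dissolved in.
√(4πDt) = √(4π × 0.0629 × 19.2) = 3.896 m, so C_max = 0.523/(0.22 × 6.52 × 3.896) = 0.0936 kg/m³.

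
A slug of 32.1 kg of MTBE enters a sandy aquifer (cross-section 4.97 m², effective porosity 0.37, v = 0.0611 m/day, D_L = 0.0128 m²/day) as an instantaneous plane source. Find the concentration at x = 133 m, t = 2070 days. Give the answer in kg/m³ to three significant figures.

0.640 kg/m³

For an instantaneous plane source, C(x,t) = M/(n_e·A·√(4πDt)) · exp(−(x−vt)²/(4Dt)), with n_e·A the pore (flow) area.
Plume center vt = 0.0611 × 2070 = 126.477 m, so the well at 133 m is 6.523 m downgradient of the peak.
√(4πDt) = 18.25 m, giving peak height M/(n_e·A·√(4πDt)) = 32.1/(0.37 × 4.97 × 18.25) = 0.9565 kg/m³.
(x−vt)²/(4Dt) = (6.523)²/(4 × 0.0128 × 2070) = 0.4015; exp(−0.4015) = 0.6693.
C = 0.9565 × 0.6693 = 0.640 kg/m³.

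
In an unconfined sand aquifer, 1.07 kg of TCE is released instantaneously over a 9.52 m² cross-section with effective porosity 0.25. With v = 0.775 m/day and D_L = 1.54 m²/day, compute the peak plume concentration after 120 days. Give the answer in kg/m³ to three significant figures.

0.00933 kg/m³

The peak of an instantaneous 1D plume sits at x = vt; there the Gaussian factor is 1 and C_max = M/(n_e·A·√(4πDt)), where n_e·A is the pore area the mass is dissolved in.
√(4πDt) = √(4π × 1.54 × 120) = 48.19 m, so C_max = 1.07/(0.25 × 9.52 × 48.19) = 0.00933 kg/m³.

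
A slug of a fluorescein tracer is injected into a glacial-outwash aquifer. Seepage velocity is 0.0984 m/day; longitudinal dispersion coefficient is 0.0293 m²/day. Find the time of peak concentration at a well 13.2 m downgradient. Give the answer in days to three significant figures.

For the 1D instantaneous-source solution, setting ∂C/∂t = 0 at fixed x gives v²t² + 2Dt − x² = 0, so t = (√(D² + v²x²) − D)/v².
√(D² + v²x²) = √(0.0293² + 0.0984² × 13.2²) = 1.299; v² = 0.00968256.
t = (1.299 − 0.0293)/0.00968256 = 131 days (vs. the pure-advection estimate x/v = 134 d).

131 days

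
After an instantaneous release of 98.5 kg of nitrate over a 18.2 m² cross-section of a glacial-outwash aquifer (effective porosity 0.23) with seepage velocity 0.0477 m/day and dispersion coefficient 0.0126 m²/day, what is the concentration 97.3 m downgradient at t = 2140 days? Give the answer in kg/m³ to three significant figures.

1.03 kg/m³

For an instantaneous plane source, C(x,t) = M/(n_e·A·√(4πDt)) · exp(−(x−vt)²/(4Dt)), with n_e·A the pore (flow) area.
Plume center vt = 0.0477 × 2140 = 102.078 m, so the well at 97.3 m is 4.778 m upgradient of the peak.
√(4πDt) = 18.41 m, giving peak height M/(n_e·A·√(4πDt)) = 98.5/(0.23 × 18.2 × 18.41) = 1.278 kg/m³.
(x−vt)²/(4Dt) = (-4.778)²/(4 × 0.0126 × 2140) = 0.2117; exp(−0.2117) = 0.8092.
C = 1.278 × 0.8092 = 1.03 kg/m³.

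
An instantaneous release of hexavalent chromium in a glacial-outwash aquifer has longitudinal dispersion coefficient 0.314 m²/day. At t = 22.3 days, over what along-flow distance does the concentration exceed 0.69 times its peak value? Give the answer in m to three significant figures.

6.45 m

The plume is Gaussian with σ = √(2Dt) = √(2 × 0.314 × 22.3) = 3.742 m.
C/C_peak = exp(−Δx²/(2σ²)) = 0.69 ⇒ Δx = σ·√(−2 ln 0.69) = 3.742 × 0.8615 = 3.224 m.
Width = 2Δx = 6.45 m.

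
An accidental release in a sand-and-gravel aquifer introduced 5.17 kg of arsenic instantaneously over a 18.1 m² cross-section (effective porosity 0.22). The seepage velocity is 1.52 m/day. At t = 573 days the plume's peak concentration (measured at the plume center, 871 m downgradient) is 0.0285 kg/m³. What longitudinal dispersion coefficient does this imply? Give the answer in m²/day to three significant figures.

At the plume center C_max = M/(n_e·A·√(4πDt)), so D = M²/(4πt·(n_e·A·C_max)²).
n_e·A·C_max = 0.22 × 18.1 × 0.0285 = 0.1135 kg/m.
D = 5.17²/(4π × 573 × 0.1135²) = 0.288 m²/day.

0.288 m²/day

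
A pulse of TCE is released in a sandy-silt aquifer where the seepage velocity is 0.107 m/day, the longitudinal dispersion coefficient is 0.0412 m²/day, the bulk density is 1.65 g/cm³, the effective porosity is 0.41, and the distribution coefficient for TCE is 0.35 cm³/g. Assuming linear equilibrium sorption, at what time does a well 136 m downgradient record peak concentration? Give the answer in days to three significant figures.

3050 days

Retardation factor R = 1 + ρ_b·K_d/n = 1 + 1.65 × 0.35/0.41 = 2.409.
Sorption retards both mechanisms: v_R = v/R = 0.04442 m/day, D_R = D/R = 0.01710 m²/day.
Peak time from v_R²t² + 2D_R t − x² = 0: t = (√(D_R² + v_R²x²) − D_R)/v_R².
√(D_R² + v_R²x²) = √(0.01710² + 0.04442² × 136²) = 6.041; v_R² = 0.001973.
t = (6.041 − 0.01710)/0.001973 = 3050 days.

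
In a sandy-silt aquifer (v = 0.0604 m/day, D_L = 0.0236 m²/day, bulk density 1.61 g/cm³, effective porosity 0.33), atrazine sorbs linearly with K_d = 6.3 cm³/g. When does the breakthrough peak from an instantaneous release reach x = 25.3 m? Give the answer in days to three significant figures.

Retardation factor R = 1 + ρ_b·K_d/n = 1 + 1.61 × 6.3/0.33 = 31.74.
Sorption retards both mechanisms: v_R = v/R = 0.001903 m/day, D_R = D/R = 0.0007435 m²/day.
Peak time from v_R²t² + 2D_R t − x² = 0: t = (√(D_R² + v_R²x²) − D_R)/v_R².
√(D_R² + v_R²x²) = √(0.0007435² + 0.001903² × 25.3²) = 0.04815; v_R² = 3.621e-06.
t = (0.04815 − 0.0007435)/3.621e-06 = 13100 days.

13100 days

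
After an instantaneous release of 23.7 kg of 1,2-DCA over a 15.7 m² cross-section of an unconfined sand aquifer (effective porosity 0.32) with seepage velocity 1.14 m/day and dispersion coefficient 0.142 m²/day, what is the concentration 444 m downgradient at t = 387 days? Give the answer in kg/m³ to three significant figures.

0.173 kg/m³

For an instantaneous plane source, C(x,t) = M/(n_e·A·√(4πDt)) · exp(−(x−vt)²/(4Dt)), with n_e·A the pore (flow) area.
Plume center vt = 1.14 × 387 = 441.18 m, so the well at 444 m is 2.82 m downgradient of the peak.
√(4πDt) = 26.28 m, giving peak height M/(n_e·A·√(4πDt)) = 23.7/(0.32 × 15.7 × 26.28) = 0.1795 kg/m³.
(x−vt)²/(4Dt) = (2.82)²/(4 × 0.142 × 387) = 0.03618; exp(−0.03618) = 0.9645.
C = 0.1795 × 0.9645 = 0.173 kg/m³.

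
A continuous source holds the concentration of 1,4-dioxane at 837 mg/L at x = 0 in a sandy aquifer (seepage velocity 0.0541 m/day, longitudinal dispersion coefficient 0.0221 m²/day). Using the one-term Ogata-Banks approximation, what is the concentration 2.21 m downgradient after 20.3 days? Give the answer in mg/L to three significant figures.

For a continuous step input, C/C₀ ≈ ½·erfc((x−vt)/(2√(Dt))).
vt = 0.0541 × 20.3 = 1.09823 m and 2√(Dt) = 2√(0.0221 × 20.3) = 1.340 m.
Argument (x−vt)/(2√(Dt)) = (2.21 − 1.09823)/1.340 = 0.8297; ½·erfc(0.8297) = 0.1203.
C = 837 × 0.1203 = 101 mg/L.

101 mg/L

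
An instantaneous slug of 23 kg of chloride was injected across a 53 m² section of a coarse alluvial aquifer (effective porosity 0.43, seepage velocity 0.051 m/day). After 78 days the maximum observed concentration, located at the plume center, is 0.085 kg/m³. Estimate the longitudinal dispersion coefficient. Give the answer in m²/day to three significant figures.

At the plume center C_max = M/(n_e·A·√(4πDt)), so D = M²/(4πt·(n_e·A·C_max)²).
n_e·A·C_max = 0.43 × 53 × 0.085 = 1.937 kg/m.
D = 23²/(4π × 78 × 1.937²) = 0.144 m²/day.

0.144 m²/day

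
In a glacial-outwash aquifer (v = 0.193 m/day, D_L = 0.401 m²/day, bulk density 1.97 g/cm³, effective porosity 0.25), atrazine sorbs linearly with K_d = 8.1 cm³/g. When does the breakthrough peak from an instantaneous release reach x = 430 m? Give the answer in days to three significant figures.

144000 days

Retardation factor R = 1 + ρ_b·K_d/n = 1 + 1.97 × 8.1/0.25 = 64.83.
Sorption retards both mechanisms: v_R = v/R = 0.002977 m/day, D_R = D/R = 0.006185 m²/day.
Peak time from v_R²t² + 2D_R t − x² = 0: t = (√(D_R² + v_R²x²) − D_R)/v_R².
√(D_R² + v_R²x²) = √(0.006185² + 0.002977² × 430²) = 1.280; v_R² = 8.863e-06.
t = (1.280 − 0.006185)/8.863e-06 = 144000 days.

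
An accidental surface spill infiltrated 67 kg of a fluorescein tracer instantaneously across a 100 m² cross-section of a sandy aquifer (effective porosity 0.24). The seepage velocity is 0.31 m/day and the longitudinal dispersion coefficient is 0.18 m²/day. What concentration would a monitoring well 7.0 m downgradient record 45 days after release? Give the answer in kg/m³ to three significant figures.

For an instantaneous plane source, C(x,t) = M/(n_e·A·√(4πDt)) · exp(−(x−vt)²/(4Dt)), with n_e·A the pore (flow) area.
Plume center vt = 0.31 × 45 = 13.95 m, so the well at 7.0 m is 6.95 m upgradient of the peak.
√(4πDt) = 10.09 m, giving peak height M/(n_e·A·√(4πDt)) = 67/(0.24 × 100 × 10.09) = 0.2767 kg/m³.
(x−vt)²/(4Dt) = (-6.95)²/(4 × 0.18 × 45) = 1.491; exp(−1.491) = 0.2251.
C = 0.2767 × 0.2251 = 0.0623 kg/m³.

0.0623 kg/m³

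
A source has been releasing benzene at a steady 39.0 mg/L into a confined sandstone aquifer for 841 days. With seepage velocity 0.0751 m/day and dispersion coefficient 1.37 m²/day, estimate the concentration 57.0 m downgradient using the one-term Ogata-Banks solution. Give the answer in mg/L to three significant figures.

For a continuous step input, C/C₀ ≈ ½·erfc((x−vt)/(2√(Dt))).
vt = 0.0751 × 841 = 63.1591 m and 2√(Dt) = 2√(1.37 × 841) = 67.89 m.
Argument (x−vt)/(2√(Dt)) = (57.0 − 63.1591)/67.89 = -0.09072; ½·erfc(-0.09072) = 0.5510.
C = 39.0 × 0.5510 = 21.5 mg/L.

21.5 mg/L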